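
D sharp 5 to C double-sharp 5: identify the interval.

minor 2nd

Descending from D#5 to C##5 is the same interval as ascending C##5 to D#5.
C to D spans two letter names (C-D): a second.
At 1 semitone, C##5→D#5 falls one short of a major second: minor.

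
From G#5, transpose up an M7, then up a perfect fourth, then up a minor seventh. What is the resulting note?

A#7

Up a major seventh from G#5: F##6 (11 semitones up).
Up a perfect fourth from F##6: B#6 (5 semitones up).
A minor seventh up from B#6 is A#7.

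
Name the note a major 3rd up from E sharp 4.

The third takes the letter from E up to G.
Moving 4 semitones up from E#4 (the size of a major third) reaches G##4.

G double-sharp 4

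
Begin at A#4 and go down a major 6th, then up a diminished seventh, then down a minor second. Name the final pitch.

A4

A major sixth down from A#4 is C#4.
Up a diminished seventh from C#4: Bb4 (9 semitones up).
Bb4 down a minor second → A4 (1 semitone).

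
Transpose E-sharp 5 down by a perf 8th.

The letter stays E (same as the start), shifted an octave down.
Moving 12 semitones down from E#5 (the size of a perfect octave) reaches E#4.

E-sharp 4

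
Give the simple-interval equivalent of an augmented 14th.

Each octave removed subtracts seven from the number: 14 − 7 = 7.
So an augmented fourteenth is an octave plus an augmented seventh. The quality is unchanged.

augmented seventh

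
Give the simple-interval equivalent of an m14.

minor 7th

Take out an octave (7 from the number): 14 − 7 = 7.
So a minor fourteenth is an octave plus a minor seventh. The quality is unchanged.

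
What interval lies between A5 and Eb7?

A to E spans five letter names (A-B-C-D-E), plus an octave — that makes it a twelfth of some quality.
A5 to Eb7 spans 18 semitones — one semitone narrower than the perfect twelfth (19) — giving a diminished twelfth.
(Equivalently, a compound diminished fifth: a diminished fifth plus an octave.)

diminished 12th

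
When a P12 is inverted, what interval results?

First reduce the compound perfect twelfth to its simple form, a perfect fifth.
Interval numbers invert to sum to nine: 5 + 4 = 9, so a fifth inverts to a fourth.
Quality inverts too: perfect stays perfect. That makes the inversion a perfect fourth.

P4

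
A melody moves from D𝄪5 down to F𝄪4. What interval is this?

M6

Descending from D##5 to F##4 is the same interval as ascending F##4 to D##5.
F to D spans six letter names (F-G-A-B-C-D) — that makes it a sixth of some quality.
The major sixth spans 9 semitones, and F##4 to D##5 is exactly 9 semitones — so this is a major sixth.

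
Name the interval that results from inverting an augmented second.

d7

The rule of nine gives the new number: 9 − 2 = 7, so a second becomes a seventh.
And augmented becomes diminished under inversion, so we get a diminished seventh.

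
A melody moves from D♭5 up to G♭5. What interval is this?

perfect 4th

D to G spans four letter names (D-E-F-G): a fourth.
Counting semitones, Db5→Gb5 is 5, which is the perfect fourth.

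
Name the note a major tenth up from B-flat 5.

The tenth's letter: B up three letter names plus an octave → D.
A major tenth spans 16 semitones, so from Bb5 the target pitch is D7.

D 7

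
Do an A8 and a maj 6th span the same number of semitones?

An augmented octave spans 13 semitones; a major sixth spans 9 semitones. They differ by 4.

No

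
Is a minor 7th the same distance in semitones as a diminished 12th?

No

10 semitones (minor seventh) vs 18 semitones (diminished twelfth): not equal.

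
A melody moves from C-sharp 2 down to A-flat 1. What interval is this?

A3

Descending from C#2 to Ab1 is the same interval as ascending Ab1 to C#2.
A to C spans three letter names (A-B-C): a third.
The major third is 4 semitones; here we have 5, one semitone wider: augmented.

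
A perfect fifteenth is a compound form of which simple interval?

Take out an octave (7 from the number): 15 − 7 = 8.
Quality carries through unchanged, so the simple form is a perfect octave.

perfect 8th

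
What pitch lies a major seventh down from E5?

Seven letter names down from E: F.
Moving 11 semitones down from E5 (the size of a major seventh) reaches F4.

F4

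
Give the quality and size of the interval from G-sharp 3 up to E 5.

minor 13th

G to E spans six letter names (G-A-B-C-D-E), plus an octave: a thirteenth.
At 20 semitones, G#3→E5 falls one short of a major thirteenth: minor.
(Equivalently, a compound minor sixth: a minor sixth plus an octave.)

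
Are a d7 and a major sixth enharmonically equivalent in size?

Yes

Both span 9 semitones: a diminished seventh and a major sixth are the same chromatic distance.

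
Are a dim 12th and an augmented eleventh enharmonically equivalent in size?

Yes

A diminished twelfth spans 18 semitones, and an augmented eleventh also spans 18 semitones — they're enharmonic.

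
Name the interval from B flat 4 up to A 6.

B to A spans seven letter names (B-C-D-E-F-G-A), plus an octave: a fourteenth.
Bb4 to A6 is 23 semitones, matching the major fourteenth exactly, so the quality is major.
(Equivalently, a compound major seventh: a major seventh plus an octave.)

major 14th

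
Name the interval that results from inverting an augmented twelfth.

d4

First reduce the compound augmented twelfth to its simple form, an augmented fifth.
Interval numbers invert to sum to nine: 5 + 4 = 9, so a fifth inverts to a fourth.
The quality also flips — augmented becomes diminished — giving a diminished fourth.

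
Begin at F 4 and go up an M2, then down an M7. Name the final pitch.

Up a major second from F4: G4 (2 semitones up).
A major seventh down from G4 is Ab3.

A flat 3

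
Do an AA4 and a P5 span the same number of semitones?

Both span 7 semitones: a doubly augmented fourth and a perfect fifth are the same chromatic distance.

Yes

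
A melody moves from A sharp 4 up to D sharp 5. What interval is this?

A to D spans four letter names (A-B-C-D) — that makes it a fourth of some quality.
A#4 to D#5 is 5 semitones, matching the perfect fourth exactly, so the quality is perfect.

perfect fourth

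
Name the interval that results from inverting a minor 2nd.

The rule of nine gives the new number: 9 − 2 = 7, so a second becomes a seventh.
The quality also flips — minor becomes major — giving a major seventh.

major 7th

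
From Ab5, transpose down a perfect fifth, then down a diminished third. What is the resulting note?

B4

A perfect fifth down from Ab5 is Db5.
Db5 down a diminished third → B4 (2 semitones).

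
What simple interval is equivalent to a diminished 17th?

d3

Subtracting seven from the interval number removes an octave: 17 − 14 = 3.
Quality carries through unchanged, so the simple form is a diminished third.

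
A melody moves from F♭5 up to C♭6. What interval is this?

F to C spans five letter names (F-G-A-B-C): a fifth.
Fb5 to Cb6 is 7 semitones, matching the perfect fifth exactly, so the quality is perfect.

perfect 5th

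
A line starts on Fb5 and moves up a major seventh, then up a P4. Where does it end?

Fb5 up a major seventh → Eb6 (11 semitones).
A perfect fourth up from Eb6 is Ab6.

Ab6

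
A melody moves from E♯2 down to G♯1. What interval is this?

Descending from E#2 to G#1 is the same interval as ascending G#1 to E#2.
G to E spans six letter names (G-A-B-C-D-E), so the interval is some kind of sixth.
Counting semitones, G#1→E#2 is 9, which is the major sixth.

major sixth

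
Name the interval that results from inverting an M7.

Inverted interval numbers add to nine, so a seventh pairs with a second (7 + 2 = 9).
And major becomes minor under inversion, so we get a minor second.

minor second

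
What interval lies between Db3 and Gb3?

perfect 4th

D to G spans four letter names (D-E-F-G) — that makes it a fourth of some quality.
Db3 to Gb3 is 5 semitones, matching the perfect fourth exactly, so the quality is perfect.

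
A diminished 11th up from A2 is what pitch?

The eleventh's letter: A up four letter names plus an octave → D.
A diminished eleventh spans 16 semitones, so from A2 the target pitch is Db4.

Db4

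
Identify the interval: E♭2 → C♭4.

E to C spans six letter names (E-F-G-A-B-C), plus an octave, so the interval is some kind of thirteenth.
A major thirteenth would be 21 semitones, but Eb2 to Cb4 is 20 — one semitone narrower, making it a minor thirteenth.
(Equivalently, a compound minor sixth: a minor sixth plus an octave.)

minor 13th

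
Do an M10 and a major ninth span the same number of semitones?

A major tenth is 16 semitones but a major ninth is 14 semitones — different sizes.

No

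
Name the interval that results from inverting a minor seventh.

M2

The rule of nine gives the new number: 9 − 7 = 2, so a seventh becomes a second.
And minor becomes major under inversion, so we get a major second.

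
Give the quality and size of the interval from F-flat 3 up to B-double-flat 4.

P11

F to B spans four letter names (F-G-A-B), plus an octave — that makes it an eleventh of some quality.
Fb3 to Bbb4 is 17 semitones, matching the perfect eleventh exactly, so the quality is perfect.
(Equivalently, a compound perfect fourth: a perfect fourth plus an octave.)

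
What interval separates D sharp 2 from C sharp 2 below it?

Descending from D#2 to C#2 is the same interval as ascending C#2 to D#2.
C to D spans two letter names (C-D): a second.
C#2 to D#2 is 2 semitones, matching the major second exactly, so the quality is major.

major second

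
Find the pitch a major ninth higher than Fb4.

Two letters up from F (plus an octave) reaches G.
A major ninth is 14 semitones; 14 semitones up from Fb4 gives Gb5.

Gb5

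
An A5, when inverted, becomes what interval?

The rule of nine gives the new number: 9 − 5 = 4, so a fifth becomes a fourth.
Quality inverts too: augmented becomes diminished. That makes the inversion a diminished fourth.

diminished 4th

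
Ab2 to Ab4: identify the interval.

A to A is the same letter name, plus 2 octaves — that makes it a fifteenth of some quality.
Counting semitones, Ab2→Ab4 is 24, which is the perfect fifteenth.
(Equivalently, a compound perfect octave: a perfect octave plus an octave.)

perfect fifteenth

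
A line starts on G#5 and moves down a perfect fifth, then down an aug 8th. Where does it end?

A perfect fifth down from G#5 is C#5.
Down an augmented octave from C#5: C4 (13 semitones down).

C4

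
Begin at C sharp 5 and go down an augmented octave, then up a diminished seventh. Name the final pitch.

An augmented octave down from C#5 is C4.
Up a diminished seventh from C4: Bbb4 (9 semitones up).

B double-flat 4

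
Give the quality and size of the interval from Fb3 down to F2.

diminished octave

Descending from Fb3 to F2 is the same interval as ascending F2 to Fb3.
F to F is the same letter name, plus an octave, so the interval is some kind of octave.
The perfect octave is 12 semitones; here we have 11, one semitone narrower: diminished.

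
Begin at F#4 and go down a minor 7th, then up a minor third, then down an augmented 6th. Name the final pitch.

Db3

A minor seventh down from F#4 is G#3.
G#3 up a minor third → B3 (3 semitones).
B3 down an augmented sixth → Db3 (10 semitones).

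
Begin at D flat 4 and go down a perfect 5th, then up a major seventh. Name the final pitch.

Down a perfect fifth from Db4: Gb3 (7 semitones down).
Gb3 up a major seventh → F4 (11 semitones).

F 4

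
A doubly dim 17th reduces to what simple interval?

dd3

Each octave removed subtracts seven from the number: 17 − 14 = 3.
So a doubly diminished seventeenth is 2 octaves plus a doubly diminished third. The quality is unchanged.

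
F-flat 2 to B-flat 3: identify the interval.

A11

F to B spans four letter names (F-G-A-B), plus an octave, so the interval is some kind of eleventh.
Fb2 to Bb3 spans 18 semitones — one semitone wider than the perfect eleventh (17) — giving an augmented eleventh.
(Equivalently, a compound augmented fourth: an augmented fourth plus an octave.)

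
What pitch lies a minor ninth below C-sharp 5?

Counting two letter names plus an octave down from C lands on B.
A minor ninth spans 13 semitones, so from C#5 the target pitch is B#3.

B-sharp 3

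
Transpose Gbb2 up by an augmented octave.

Gb3

The letter stays G (same as the start), shifted an octave up.
An augmented octave is 13 semitones; 13 semitones up from Gbb2 gives Gb3.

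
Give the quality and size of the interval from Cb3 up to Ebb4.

minor 10th

C to E spans three letter names (C-D-E), plus an octave: a tenth.
At 15 semitones, Cb3→Ebb4 falls one short of a major tenth: minor.
(Equivalently, a compound minor third: a minor third plus an octave.)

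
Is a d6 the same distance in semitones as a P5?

A diminished sixth = 7 semitones = a perfect fifth; enharmonically equal.

Yes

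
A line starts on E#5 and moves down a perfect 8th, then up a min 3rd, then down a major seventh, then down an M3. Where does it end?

F3

A perfect octave down from E#5 is E#4.
Up a minor third from E#4: G#4 (3 semitones up).
A major seventh down from G#4 is A3.
Down a major third from A3: F3 (4 semitones down).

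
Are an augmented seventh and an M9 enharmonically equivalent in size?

No

An augmented seventh spans 12 semitones; a major ninth spans 14 semitones. They differ by 2.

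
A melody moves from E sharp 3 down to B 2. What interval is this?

augmented fourth

Descending from E#3 to B2 is the same interval as ascending B2 to E#3.
B to E spans four letter names (B-C-D-E): a fourth.
A perfect fourth would be 5 semitones; B2 to E#3 is 6, one semitone wider, so the interval is augmented.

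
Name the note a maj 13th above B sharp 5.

G double-sharp 7

Counting six letter names plus an octave up from B lands on G.
A major thirteenth spans 21 semitones, so from B#5 the target pitch is G##7.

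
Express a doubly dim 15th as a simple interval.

Subtracting seven from the interval number removes an octave: 15 − 7 = 8.
That makes a doubly diminished fifteenth a compound doubly diminished octave — an octave plus a doubly diminished octave.

dd8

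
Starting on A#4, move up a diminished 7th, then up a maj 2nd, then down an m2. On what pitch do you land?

G#5

A#4 up a diminished seventh → G5 (9 semitones).
Up a major second from G5: A5 (2 semitones up).
A5 down a minor second → G#5 (1 semitone).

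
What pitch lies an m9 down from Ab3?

G2

Two letters down from A (plus an octave) reaches G.
Moving 13 semitones down from Ab3 (the size of a minor ninth) reaches G2.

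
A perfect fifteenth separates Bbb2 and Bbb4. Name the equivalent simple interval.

P8

Each octave removed subtracts seven from the number: 15 − 7 = 8.
So a perfect fifteenth is an octave plus a perfect octave. The quality is unchanged.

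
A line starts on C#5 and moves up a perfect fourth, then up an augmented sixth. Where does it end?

D##6

A perfect fourth up from C#5 is F#5.
Up an augmented sixth from F#5: D##6 (10 semitones up).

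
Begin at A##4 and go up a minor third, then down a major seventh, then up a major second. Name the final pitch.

Up a minor third from A##4: C##5 (3 semitones up).
Down a major seventh from C##5: D#4 (11 semitones down).
D#4 up a major second → E#4 (2 semitones).

E#4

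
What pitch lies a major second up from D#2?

E#2

The second takes the letter from D up to E.
A major second spans 2 semitones, so from D#2 the target pitch is E#2.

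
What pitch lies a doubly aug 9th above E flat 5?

The ninth's letter: E up two letter names plus an octave → F.
Moving 16 semitones up from Eb5 (the size of a doubly augmented ninth) reaches F##6.

F double-sharp 6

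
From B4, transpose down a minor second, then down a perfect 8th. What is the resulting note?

B4 down a minor second → A#4 (1 semitone).
Down a perfect octave from A#4: A#3 (12 semitones down).

A#3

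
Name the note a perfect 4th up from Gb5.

Cb6

Counting four letter names up from G lands on C.
A perfect fourth spans 5 semitones, so from Gb5 the target pitch is Cb6.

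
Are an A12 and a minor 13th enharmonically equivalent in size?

An augmented twelfth = 20 semitones = a minor thirteenth; enharmonically equal.

Yes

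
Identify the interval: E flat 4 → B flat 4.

perfect 5th

E to B spans five letter names (E-F-G-A-B), so the interval is some kind of fifth.
Counting semitones, Eb4→Bb4 is 7, which is the perfect fifth.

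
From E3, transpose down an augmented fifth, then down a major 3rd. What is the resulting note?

Fb2

Down an augmented fifth from E3: Ab2 (8 semitones down).
Down a major third from Ab2: Fb2 (4 semitones down).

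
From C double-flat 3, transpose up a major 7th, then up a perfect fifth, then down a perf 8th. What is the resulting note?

Cbb3 up a major seventh → Bbb3 (11 semitones).
A perfect fifth up from Bbb3 is Fb4.
Fb4 down a perfect octave → Fb3 (12 semitones).

F flat 3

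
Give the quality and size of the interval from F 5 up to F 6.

perfect octave

F to F is the same letter name, plus an octave: an octave.
F5 to F6 is 12 semitones, matching the perfect octave exactly, so the quality is perfect.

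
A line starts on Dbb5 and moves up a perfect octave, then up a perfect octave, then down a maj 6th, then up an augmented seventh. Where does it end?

Eb7

Dbb5 up a perfect octave → Dbb6 (12 semitones).
Up a perfect octave from Dbb6: Dbb7 (12 semitones up).
A major sixth down from Dbb7 is Fbb6.
Up an augmented seventh from Fbb6: Eb7 (12 semitones up).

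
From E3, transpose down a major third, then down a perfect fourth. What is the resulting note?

A major third down from E3 is C3.
A perfect fourth down from C3 is G2.

G2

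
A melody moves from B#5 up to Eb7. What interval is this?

doubly diminished eleventh

B to E spans four letter names (B-C-D-E), plus an octave — that makes it an eleventh of some quality.
The perfect eleventh is 17 semitones; here we have 15, two semitones narrower: doubly diminished.
(Equivalently, a compound doubly diminished fourth: a doubly diminished fourth plus an octave.)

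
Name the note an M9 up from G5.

The ninth's letter: G up two letter names plus an octave → A.
A major ninth spans 14 semitones, so from G5 the target pitch is A6.

A6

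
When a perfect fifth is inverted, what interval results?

perfect 4th

Inverted interval numbers add to nine, so a fifth pairs with a fourth (5 + 4 = 9).
Quality inverts too: perfect stays perfect. That makes the inversion a perfect fourth.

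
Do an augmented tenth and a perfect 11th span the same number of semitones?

Yes

An augmented tenth spans 17 semitones, and a perfect eleventh also spans 17 semitones — they're enharmonic.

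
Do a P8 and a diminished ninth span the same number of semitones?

Yes

Both span 12 semitones: a perfect octave and a diminished ninth are the same chromatic distance.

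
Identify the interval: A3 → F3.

Descending from A3 to F3 is the same interval as ascending F3 to A3.
F to A spans three letter names (F-G-A): a third.
Counting semitones, F3→A3 is 4, which is the major third.

major third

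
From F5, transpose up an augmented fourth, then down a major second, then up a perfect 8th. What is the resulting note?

Up an augmented fourth from F5: B5 (6 semitones up).
B5 down a major second → A5 (2 semitones).
A5 up a perfect octave → A6 (12 semitones).

A6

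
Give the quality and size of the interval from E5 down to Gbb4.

doubly augmented 6th

Descending from E5 to Gbb4 is the same interval as ascending Gbb4 to E5.
G to E spans six letter names (G-A-B-C-D-E), so the interval is some kind of sixth.
Gbb4 to E5 spans 11 semitones — two semitones wider than the major sixth (9) — giving a doubly augmented sixth.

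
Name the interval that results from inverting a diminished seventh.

augmented 2nd

Interval numbers invert to sum to nine: 7 + 2 = 9, so a seventh inverts to a second.
Quality inverts too: diminished becomes augmented. That makes the inversion an augmented second.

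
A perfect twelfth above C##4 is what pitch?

Counting five letter names plus an octave up from C lands on G.
A perfect twelfth is 19 semitones; 19 semitones up from C##4 gives G##5.

G##5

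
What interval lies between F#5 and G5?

minor second

F to G spans two letter names (F-G): a second.
At 1 semitone, F#5→G5 falls one short of a major second: minor.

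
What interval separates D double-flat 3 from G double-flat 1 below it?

Descending from Dbb3 to Gbb1 is the same interval as ascending Gbb1 to Dbb3.
G to D spans five letter names (G-A-B-C-D), plus an octave: a twelfth.
Counting semitones, Gbb1→Dbb3 is 19, which is the perfect twelfth.
(Equivalently, a compound perfect fifth: a perfect fifth plus an octave.)

perfect twelfth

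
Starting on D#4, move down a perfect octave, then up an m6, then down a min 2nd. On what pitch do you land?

Down a perfect octave from D#4: D#3 (12 semitones down).
D#3 up a minor sixth → B3 (8 semitones).
Down a minor second from B3: A#3 (1 semitone down).

A#3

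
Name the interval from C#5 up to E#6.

major tenth

C to E spans three letter names (C-D-E), plus an octave, so the interval is some kind of tenth.
C#5 to E#6 is 16 semitones, matching the major tenth exactly, so the quality is major.
(Equivalently, a compound major third: a major third plus an octave.)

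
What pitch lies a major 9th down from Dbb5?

Two letters down from D (plus an octave) reaches C.
A major ninth spans 14 semitones, so from Dbb5 the target pitch is Cbb4.

Cbb4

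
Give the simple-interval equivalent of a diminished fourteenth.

diminished seventh

Each octave removed subtracts seven from the number: 14 − 7 = 7.
That makes a diminished fourteenth a compound diminished seventh — an octave plus a diminished seventh.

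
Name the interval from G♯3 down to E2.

M10

Descending from G#3 to E2 is the same interval as ascending E2 to G#3.
E to G spans three letter names (E-F-G), plus an octave — that makes it a tenth of some quality.
Counting semitones, E2→G#3 is 16, which is the major tenth.
(Equivalently, a compound major third: a major third plus an octave.)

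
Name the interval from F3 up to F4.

P8

F to F is the same letter name, plus an octave — that makes it an octave of some quality.
The perfect octave spans 12 semitones, and F3 to F4 is exactly 12 semitones — so this is a perfect octave.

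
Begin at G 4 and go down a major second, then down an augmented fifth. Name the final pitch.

B double-flat 3

Down a major second from G4: F4 (2 semitones down).
An augmented fifth down from F4 is Bbb3.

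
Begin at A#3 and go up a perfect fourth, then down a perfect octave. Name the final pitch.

D#3

A perfect fourth up from A#3 is D#4.
Down a perfect octave from D#4: D#3 (12 semitones down).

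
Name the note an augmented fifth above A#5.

Counting five letter names up from A lands on E.
An augmented fifth is 8 semitones; 8 semitones up from A#5 gives E##6.

E##6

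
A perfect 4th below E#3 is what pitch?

The fourth takes the letter from E down to B.
A perfect fourth is 5 semitones; 5 semitones down from E#3 gives B#2.

B#2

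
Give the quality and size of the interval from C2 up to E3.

major tenth

C to E spans three letter names (C-D-E), plus an octave: a tenth.
The major tenth spans 16 semitones, and C2 to E3 is exactly 16 semitones — so this is a major tenth.
(Equivalently, a compound major third: a major third plus an octave.)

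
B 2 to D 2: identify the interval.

Descending from B2 to D2 is the same interval as ascending D2 to B2.
D to B spans six letter names (D-E-F-G-A-B), so the interval is some kind of sixth.
The major sixth spans 9 semitones, and D2 to B2 is exactly 9 semitones — so this is a major sixth.

M6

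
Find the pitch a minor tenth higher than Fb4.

Abb5

Counting three letter names plus an octave up from F lands on A.
A minor tenth is 15 semitones; 15 semitones up from Fb4 gives Abb5.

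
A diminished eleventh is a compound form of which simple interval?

Take out an octave (7 from the number): 11 − 7 = 4.
So a diminished eleventh is an octave plus a diminished fourth. The quality is unchanged.

diminished 4th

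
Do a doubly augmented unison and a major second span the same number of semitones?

A doubly augmented unison spans 2 semitones, and a major second also spans 2 semitones — they're enharmonic.

Yes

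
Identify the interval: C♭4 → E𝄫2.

major 13th

Descending from Cb4 to Ebb2 is the same interval as ascending Ebb2 to Cb4.
E to C spans six letter names (E-F-G-A-B-C), plus an octave: a thirteenth.
Counting semitones, Ebb2→Cb4 is 21, which is the major thirteenth.
(Equivalently, a compound major sixth: a major sixth plus an octave.)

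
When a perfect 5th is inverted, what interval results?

P4

Interval numbers invert to sum to nine: 5 + 4 = 9, so a fifth inverts to a fourth.
The quality also flips — perfect stays perfect — giving a perfect fourth.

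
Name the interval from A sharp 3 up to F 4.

A to F spans six letter names (A-B-C-D-E-F) — that makes it a sixth of some quality.
The major sixth is 9 semitones; here we have 7, two semitones narrower: diminished.

diminished sixth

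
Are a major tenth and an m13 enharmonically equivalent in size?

A major tenth spans 16 semitones; a minor thirteenth spans 20 semitones. They differ by 4.

No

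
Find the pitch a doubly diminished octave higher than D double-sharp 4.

The letter stays D (same as the start), shifted an octave up.
A doubly diminished octave spans 10 semitones, so from D##4 the target pitch is D5.

D 5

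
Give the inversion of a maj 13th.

First reduce the compound major thirteenth to its simple form, a major sixth.
Inverted interval numbers add to nine, so a sixth pairs with a third (6 + 3 = 9).
And major becomes minor under inversion, so we get a minor third.

minor 3rd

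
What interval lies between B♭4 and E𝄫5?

diminished fourth

B to E spans four letter names (B-C-D-E), so the interval is some kind of fourth.
Bb4 to Ebb5 spans 4 semitones — one semitone narrower than the perfect fourth (5) — giving a diminished fourth.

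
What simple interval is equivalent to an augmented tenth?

augmented 3rd

Each octave removed subtracts seven from the number: 10 − 7 = 3.
So an augmented tenth is an octave plus an augmented third. The quality is unchanged.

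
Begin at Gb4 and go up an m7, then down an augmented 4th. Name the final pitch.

Up a minor seventh from Gb4: Fb5 (10 semitones up).
An augmented fourth down from Fb5 is Cbb5.

Cbb5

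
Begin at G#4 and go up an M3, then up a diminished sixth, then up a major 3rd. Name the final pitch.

G#4 up a major third → B#4 (4 semitones).
B#4 up a diminished sixth → G5 (7 semitones).
A major third up from G5 is B5.

B5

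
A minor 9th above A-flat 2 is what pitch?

B-double-flat 3

Counting two letter names plus an octave up from A lands on B.
Moving 13 semitones up from Ab2 (the size of a minor ninth) reaches Bbb3.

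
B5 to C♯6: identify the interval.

B to C spans two letter names (B-C): a second.
B5 to C#6 is 2 semitones, matching the major second exactly, so the quality is major.

major second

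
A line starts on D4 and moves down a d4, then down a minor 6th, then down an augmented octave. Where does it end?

C#2

Down a diminished fourth from D4: A#3 (4 semitones down).
Down a minor sixth from A#3: C##3 (8 semitones down).
Down an augmented octave from C##3: C#2 (13 semitones down).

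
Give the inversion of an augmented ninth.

First reduce the compound augmented ninth to its simple form, an augmented second.
Inverted interval numbers add to nine, so a second pairs with a seventh (2 + 7 = 9).
The quality also flips — augmented becomes diminished — giving a diminished seventh.

diminished seventh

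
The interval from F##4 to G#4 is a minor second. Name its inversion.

major seventh

Inverted interval numbers add to nine, so a second pairs with a seventh (2 + 7 = 9).
The quality also flips — minor becomes major — giving a major seventh.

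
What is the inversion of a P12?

perfect 4th

First reduce the compound perfect twelfth to its simple form, a perfect fifth.
The rule of nine gives the new number: 9 − 5 = 4, so a fifth becomes a fourth.
And perfect stays perfect under inversion, so we get a perfect fourth.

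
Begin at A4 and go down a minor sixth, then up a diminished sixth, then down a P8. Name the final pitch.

A4 down a minor sixth → C#4 (8 semitones).
Up a diminished sixth from C#4: Ab4 (7 semitones up).
Down a perfect octave from Ab4: Ab3 (12 semitones down).

Ab3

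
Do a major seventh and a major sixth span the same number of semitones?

A major seventh is 11 semitones but a major sixth is 9 semitones — different sizes.

No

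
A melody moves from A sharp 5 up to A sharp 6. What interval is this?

A to A is the same letter name, plus an octave — that makes it an octave of some quality.
The perfect octave spans 12 semitones, and A#5 to A#6 is exactly 12 semitones — so this is a perfect octave.

perfect 8th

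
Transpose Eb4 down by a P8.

Eb3

For an octave the letter name doesn't change: still E, an octave down.
A perfect octave is 12 semitones; 12 semitones down from Eb4 gives Eb3.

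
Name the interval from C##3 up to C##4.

C to C is the same letter name, plus an octave: an octave.
C##3 to C##4 is 12 semitones, matching the perfect octave exactly, so the quality is perfect.

P8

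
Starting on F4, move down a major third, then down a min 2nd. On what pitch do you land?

F4 down a major third → Db4 (4 semitones).
A minor second down from Db4 is C4.

C4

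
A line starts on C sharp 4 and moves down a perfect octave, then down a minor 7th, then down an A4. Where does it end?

A perfect octave down from C#4 is C#3.
C#3 down a minor seventh → D#2 (10 semitones).
An augmented fourth down from D#2 is A1.

A 1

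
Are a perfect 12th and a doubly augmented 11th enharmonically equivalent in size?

Both span 19 semitones: a perfect twelfth and a doubly augmented eleventh are the same chromatic distance.

Yes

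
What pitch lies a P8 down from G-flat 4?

The letter stays G (same as the start), shifted an octave down.
A perfect octave spans 12 semitones, so from Gb4 the target pitch is Gb3.

G-flat 3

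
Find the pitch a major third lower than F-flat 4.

D-double-flat 4

Three letter names down from F: D.
A major third spans 4 semitones, so from Fb4 the target pitch is Dbb4.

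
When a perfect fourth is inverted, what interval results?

perfect 5th

Interval numbers invert to sum to nine: 4 + 5 = 9, so a fourth inverts to a fifth.
And perfect stays perfect under inversion, so we get a perfect fifth.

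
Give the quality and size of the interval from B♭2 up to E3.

B to E spans four letter names (B-C-D-E) — that makes it a fourth of some quality.
Bb2 to E3 spans 6 semitones — one semitone wider than the perfect fourth (5) — giving an augmented fourth.

augmented 4th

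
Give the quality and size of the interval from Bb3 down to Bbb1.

augmented fifteenth

Descending from Bb3 to Bbb1 is the same interval as ascending Bbb1 to Bb3.
B to B is the same letter name, plus 2 octaves — that makes it a fifteenth of some quality.
Bbb1 to Bb3 spans 25 semitones — one semitone wider than the perfect fifteenth (24) — giving an augmented fifteenth.
(Equivalently, a compound augmented octave: an augmented octave plus an octave.)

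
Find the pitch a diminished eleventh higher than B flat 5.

E double-flat 7

Four letters up from B (plus an octave) reaches E.
A diminished eleventh spans 16 semitones, so from Bb5 the target pitch is Ebb7.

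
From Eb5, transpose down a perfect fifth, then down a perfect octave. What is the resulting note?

Down a perfect fifth from Eb5: Ab4 (7 semitones down).
A perfect octave down from Ab4 is Ab3.

Ab3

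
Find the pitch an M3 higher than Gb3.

Bb3

Counting three letter names up from G lands on B.
A major third is 4 semitones; 4 semitones up from Gb3 gives Bb3.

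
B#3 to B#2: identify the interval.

P8

Descending from B#3 to B#2 is the same interval as ascending B#2 to B#3.
B to B is the same letter name, plus an octave: an octave.
The perfect octave spans 12 semitones, and B#2 to B#3 is exactly 12 semitones — so this is a perfect octave.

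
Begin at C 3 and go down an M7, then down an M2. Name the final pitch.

C flat 2

A major seventh down from C3 is Db2.
Down a major second from Db2: Cb2 (2 semitones down).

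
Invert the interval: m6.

M3

The rule of nine gives the new number: 9 − 6 = 3, so a sixth becomes a third.
Quality inverts too: minor becomes major. That makes the inversion a major third.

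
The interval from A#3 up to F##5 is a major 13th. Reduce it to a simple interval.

M6

Subtracting seven from the interval number removes an octave: 13 − 7 = 6.
That makes a major thirteenth a compound major sixth — an octave plus a major sixth.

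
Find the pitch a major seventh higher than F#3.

E#4

Counting seven letter names up from F lands on E.
A major seventh is 11 semitones; 11 semitones up from F#3 gives E#4.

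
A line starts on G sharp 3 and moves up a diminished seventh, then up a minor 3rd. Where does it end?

A diminished seventh up from G#3 is F4.
F4 up a minor third → Ab4 (3 semitones).

A flat 4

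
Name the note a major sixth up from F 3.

D 4

Counting six letter names up from F lands on D.
A major sixth spans 9 semitones, so from F3 the target pitch is D4.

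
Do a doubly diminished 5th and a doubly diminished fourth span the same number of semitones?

A doubly diminished fifth spans 5 semitones; a doubly diminished fourth spans 3 semitones. They differ by 2.

No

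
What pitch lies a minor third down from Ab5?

F5

Three letter names down from A: F.
A minor third spans 3 semitones, so from Ab5 the target pitch is F5.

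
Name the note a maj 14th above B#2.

A##4

Seven letters up from B (plus an octave) reaches A.
Moving 23 semitones up from B#2 (the size of a major fourteenth) reaches A##4.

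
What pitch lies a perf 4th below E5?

The fourth takes the letter from E down to B.
A perfect fourth is 5 semitones; 5 semitones down from E5 gives B4.

B4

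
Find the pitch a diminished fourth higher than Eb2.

The fourth takes the letter from E up to A.
Moving 4 semitones up from Eb2 (the size of a diminished fourth) reaches Abb2.

Abb2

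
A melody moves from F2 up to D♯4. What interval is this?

augmented 13th

F to D spans six letter names (F-G-A-B-C-D), plus an octave: a thirteenth.
F2 to D#4 spans 22 semitones — one semitone wider than the major thirteenth (21) — giving an augmented thirteenth.
(Equivalently, a compound augmented sixth: an augmented sixth plus an octave.)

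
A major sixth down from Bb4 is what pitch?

Six letter names down from B: D.
A major sixth spans 9 semitones, so from Bb4 the target pitch is Db4.

Db4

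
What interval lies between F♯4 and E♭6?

diminished 14th

F to E spans seven letter names (F-G-A-B-C-D-E), plus an octave: a fourteenth.
A major fourteenth would be 23 semitones; F#4 to Eb6 is 21, two semitones narrower, so the interval is diminished.
(Equivalently, a compound diminished seventh: a diminished seventh plus an octave.)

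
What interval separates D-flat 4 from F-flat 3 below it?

major 6th

Descending from Db4 to Fb3 is the same interval as ascending Fb3 to Db4.
F to D spans six letter names (F-G-A-B-C-D), so the interval is some kind of sixth.
The major sixth spans 9 semitones, and Fb3 to Db4 is exactly 9 semitones — so this is a major sixth.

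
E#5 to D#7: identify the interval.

minor fourteenth

E to D spans seven letter names (E-F-G-A-B-C-D), plus an octave, so the interval is some kind of fourteenth.
A major fourteenth would be 23 semitones, but E#5 to D#7 is 22 — one semitone narrower, making it a minor fourteenth.
(Equivalently, a compound minor seventh: a minor seventh plus an octave.)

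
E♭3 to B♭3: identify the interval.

E to B spans five letter names (E-F-G-A-B): a fifth.
Eb3 to Bb3 is 7 semitones, matching the perfect fifth exactly, so the quality is perfect.

P5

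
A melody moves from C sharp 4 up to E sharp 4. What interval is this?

major third

C to E spans three letter names (C-D-E): a third.
The major third spans 4 semitones, and C#4 to E#4 is exactly 4 semitones — so this is a major third.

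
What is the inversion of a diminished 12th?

A4

First reduce the compound diminished twelfth to its simple form, a diminished fifth.
The rule of nine gives the new number: 9 − 5 = 4, so a fifth becomes a fourth.
The quality also flips — diminished becomes augmented — giving an augmented fourth.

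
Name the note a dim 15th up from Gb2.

A fifteenth keeps the letter name G, two octaves up from G.
A diminished fifteenth is 23 semitones; 23 semitones up from Gb2 gives Gbb4.

Gbb4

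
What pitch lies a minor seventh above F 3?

E-flat 4

Seven letter names up from F: E.
Moving 10 semitones up from F3 (the size of a minor seventh) reaches Eb4.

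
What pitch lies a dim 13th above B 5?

G flat 7

Counting six letter names plus an octave up from B lands on G.
A diminished thirteenth spans 19 semitones, so from B5 the target pitch is Gb7.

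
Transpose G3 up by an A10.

B#4

The tenth's letter: G up three letter names plus an octave → B.
An augmented tenth spans 17 semitones, so from G3 the target pitch is B#4.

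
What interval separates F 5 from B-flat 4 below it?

perfect fifth

Descending from F5 to Bb4 is the same interval as ascending Bb4 to F5.
B to F spans five letter names (B-C-D-E-F): a fifth.
Counting semitones, Bb4→F5 is 7, which is the perfect fifth.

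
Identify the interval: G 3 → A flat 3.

m2

G to A spans two letter names (G-A) — that makes it a second of some quality.
A major second would be 2 semitones, but G3 to Ab3 is 1 — one semitone narrower, making it a minor second.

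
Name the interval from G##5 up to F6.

G to F spans seven letter names (G-A-B-C-D-E-F) — that makes it a seventh of some quality.
A major seventh would be 11 semitones; G##5 to F6 is 8, three semitones narrower, so the interval is doubly diminished.

doubly diminished seventh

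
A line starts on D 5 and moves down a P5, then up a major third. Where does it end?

A perfect fifth down from D5 is G4.
A major third up from G4 is B4.

B 4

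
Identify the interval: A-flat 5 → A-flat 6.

perfect octave

A to A is the same letter name, plus an octave: an octave.
Ab5 to Ab6 is 12 semitones, matching the perfect octave exactly, so the quality is perfect.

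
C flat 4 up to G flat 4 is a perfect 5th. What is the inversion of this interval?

The rule of nine gives the new number: 9 − 5 = 4, so a fifth becomes a fourth.
Quality inverts too: perfect stays perfect. That makes the inversion a perfect fourth.

perfect 4th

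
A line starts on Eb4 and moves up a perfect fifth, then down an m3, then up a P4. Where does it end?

C5

Up a perfect fifth from Eb4: Bb4 (7 semitones up).
A minor third down from Bb4 is G4.
G4 up a perfect fourth → C5 (5 semitones).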